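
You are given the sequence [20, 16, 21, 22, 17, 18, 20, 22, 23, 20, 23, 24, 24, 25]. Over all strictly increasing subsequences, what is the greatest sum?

165

Let S[i] be the best sum of a strictly increasing subsequence ending at i:
i:       1   2   3   4   5   6   7   8   9  10  11  12  13  14
a[i]:   20  16  21  22  17  18  20  22  23  20  23  24  24  25
S:      20  16  41  63  33  51  71  93 116  71 116 140 140 165
Maximum is 165 (e.g. 16 + 17 + 18 + 20 + 22 + 23 + 24 + 25).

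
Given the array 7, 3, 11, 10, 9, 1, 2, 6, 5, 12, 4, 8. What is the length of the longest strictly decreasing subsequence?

Let dp[i] be the longest strictly decreasing subsequence ending at i:
i:      1  2  3  4  5  6  7  8  9 10 11 12
a[i]:   7  3 11 10  9  1  2  6  5 12  4  8
dp:     1  2  1  2  3  4  4  4  5  1  6  4
Maximum is 6.

6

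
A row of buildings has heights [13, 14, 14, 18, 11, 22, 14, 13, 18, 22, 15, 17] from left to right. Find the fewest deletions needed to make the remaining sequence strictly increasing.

8

Fewest deletions = n − (longest strictly increasing subsequence).
i:      1  2  3  4  5  6  7  8  9 10 11 12
a[i]:  13 14 14 18 11 22 14 13 18 22 15 17
dp:     1  2  2  3  1  4  2  2  3  4  3  4
max dp = 4, so deletions = 12 − 4 = 8.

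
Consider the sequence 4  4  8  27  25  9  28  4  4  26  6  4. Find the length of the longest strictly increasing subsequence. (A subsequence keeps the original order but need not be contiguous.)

4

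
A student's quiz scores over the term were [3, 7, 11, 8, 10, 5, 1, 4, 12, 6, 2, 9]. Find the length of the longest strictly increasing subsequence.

Track the smallest tail for each achievable length (strict):
3 → extends → [3]
7 → extends → [3, 7]
11 → extends → [3, 7, 11]
8 → replaces 11 → [3, 7, 8]
10 → extends → [3, 7, 8, 10]
5 → replaces 7 → [3, 5, 8, 10]
1 → replaces 3 → [1, 5, 8, 10]
4 → replaces 5 → [1, 4, 8, 10]
12 → extends → [1, 4, 8, 10, 12]
6 → replaces 8 → [1, 4, 6, 10, 12]
2 → replaces 4 → [1, 2, 6, 10, 12]
9 → replaces 10 → [1, 2, 6, 9, 12]
Five tails, so the longest strictly increasing subsequence has length 5 (e.g. 3, 7, 8, 10, 12).

5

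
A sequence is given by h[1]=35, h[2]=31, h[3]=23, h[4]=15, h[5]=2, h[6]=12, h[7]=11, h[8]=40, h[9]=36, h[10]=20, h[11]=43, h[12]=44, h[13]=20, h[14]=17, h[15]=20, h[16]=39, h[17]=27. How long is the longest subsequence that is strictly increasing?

5

Let dp[i] be the length of the longest such subsequence ending at index i:
i:      1  2  3  4  5  6  7  8  9 10 11 12 13 14 15 16 17
h[i]:  35 31 23 15  2 12 11 40 36 20 43 44 20 17 20 39 27
dp:     1  1  1  1  1  2  2  3  3  3  4  5  3  3  4  5  5
Maximum dp value is 5.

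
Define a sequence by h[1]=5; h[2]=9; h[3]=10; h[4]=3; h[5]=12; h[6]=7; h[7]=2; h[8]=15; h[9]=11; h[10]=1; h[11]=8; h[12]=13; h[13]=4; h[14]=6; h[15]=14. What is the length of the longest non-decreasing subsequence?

6

Let dp[i] be the length of the longest such subsequence ending at index i:
i:      1  2  3  4  5  6  7  8  9 10 11 12 13 14 15
h[i]:   5  9 10  3 12  7  2 15 11  1  8 13  4  6 14
dp:     1  2  3  1  4  2  1  5  4  1  3  5  2  3  6
Maximum dp value is 6.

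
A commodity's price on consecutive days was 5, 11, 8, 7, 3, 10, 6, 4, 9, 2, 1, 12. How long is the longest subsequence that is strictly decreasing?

7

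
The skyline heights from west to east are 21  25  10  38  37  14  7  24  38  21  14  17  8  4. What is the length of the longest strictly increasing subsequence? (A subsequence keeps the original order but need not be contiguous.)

4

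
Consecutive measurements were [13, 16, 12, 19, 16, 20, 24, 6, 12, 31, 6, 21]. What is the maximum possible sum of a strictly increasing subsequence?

123

Let S[i] be the best sum of a strictly increasing subsequence ending at i:
i:       1   2   3   4   5   6   7   8   9  10  11  12
a[i]:   13  16  12  19  16  20  24   6  12  31   6  21
S:      13  29  12  48  29  68  92   6  18 123   6  89
Maximum is 123 (e.g. 13 + 16 + 19 + 20 + 24 + 31).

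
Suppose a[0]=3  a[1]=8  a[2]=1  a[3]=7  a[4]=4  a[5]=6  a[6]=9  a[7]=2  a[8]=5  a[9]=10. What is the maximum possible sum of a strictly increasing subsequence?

32

Let S[i] be the best sum of a strictly increasing subsequence ending at i:
i:      0  1  2  3  4  5  6  7  8  9
a[i]:   3  8  1  7  4  6  9  2  5 10
S:      3 11  1 10  7 13 22  3 12 32
Maximum is 32 (e.g. 3 + 4 + 6 + 9 + 10).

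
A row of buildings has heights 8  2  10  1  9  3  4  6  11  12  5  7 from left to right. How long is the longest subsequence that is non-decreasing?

6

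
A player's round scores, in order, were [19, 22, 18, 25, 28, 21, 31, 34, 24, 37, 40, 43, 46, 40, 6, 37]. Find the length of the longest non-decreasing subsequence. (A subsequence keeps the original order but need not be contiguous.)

Track the smallest tail for each achievable length (allowing ties):
19 → extends → [19]
22 → extends → [19, 22]
18 → replaces 19 → [18, 22]
25 → extends → [18, 22, 25]
28 → extends → [18, 22, 25, 28]
21 → replaces 22 → [18, 21, 25, 28]
31 → extends → [18, 21, 25, 28, 31]
34 → extends → [18, 21, 25, 28, 31, 34]
24 → replaces 25 → [18, 21, 24, 28, 31, 34]
37 → extends → [18, 21, 24, 28, 31, 34, 37]
40 → extends → [18, 21, 24, 28, 31, 34, 37, 40]
43 → extends → [18, 21, 24, 28, 31, 34, 37, 40, 43]
46 → extends → [18, 21, 24, 28, 31, 34, 37, 40, 43, 46]
40 → replaces 43 → [18, 21, 24, 28, 31, 34, 37, 40, 40, 46]
6 → replaces 18 → [6, 21, 24, 28, 31, 34, 37, 40, 40, 46]
37 → replaces 40 → [6, 21, 24, 28, 31, 34, 37, 37, 40, 46]
Ten tails, so the longest non-decreasing subsequence has length 10 (e.g. 19, 22, 25, 28, 31, 34, 37, 40, 43, 46).

10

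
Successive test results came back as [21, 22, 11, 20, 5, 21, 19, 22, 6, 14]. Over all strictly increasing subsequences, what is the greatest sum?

74

Let S[i] be the best sum of a strictly increasing subsequence ending at i:
i:      1  2  3  4  5  6  7  8  9 10
a[i]:  21 22 11 20  5 21 19 22  6 14
S:     21 43 11 31  5 52 30 74 11 25
Maximum is 74 (e.g. 11 + 20 + 21 + 22).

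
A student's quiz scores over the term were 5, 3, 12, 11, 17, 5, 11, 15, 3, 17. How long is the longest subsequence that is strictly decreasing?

Negate each value so 'decreasing' becomes 'increasing', then run patience tails on the negated sequence:
-5 → extends → [-5]
-3 → extends → [-5, -3]
-12 → replaces -5 → [-12, -3]
-11 → replaces -3 → [-12, -11]
-17 → replaces -12 → [-17, -11]
-5 → extends → [-17, -11, -5]
-11 → already a tail → [-17, -11, -5]
-15 → replaces -11 → [-17, -15, -5]
-3 → extends → [-17, -15, -5, -3]
-17 → already a tail → [-17, -15, -5, -3]
Four tails, so the longest strictly decreasing subsequence of the original has length 4.

4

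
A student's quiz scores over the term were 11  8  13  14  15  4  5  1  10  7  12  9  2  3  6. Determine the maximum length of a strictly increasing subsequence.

Let dp[i] be the length of the longest such subsequence ending at index i:
i:      1  2  3  4  5  6  7  8  9 10 11 12 13 14 15
a[i]:  11  8 13 14 15  4  5  1 10  7 12  9  2  3  6
dp:     1  1  2  3  4  1  2  1  3  3  4  4  2  3  4
Maximum dp value is 4.

4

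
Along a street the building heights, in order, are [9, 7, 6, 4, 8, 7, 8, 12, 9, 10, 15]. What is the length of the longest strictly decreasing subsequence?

Let dp[i] be the longest strictly decreasing subsequence ending at i:
i:      1  2  3  4  5  6  7  8  9 10 11
a[i]:   9  7  6  4  8  7  8 12  9 10 15
dp:     1  2  3  4  2  3  2  1  2  2  1
Maximum is 4.

4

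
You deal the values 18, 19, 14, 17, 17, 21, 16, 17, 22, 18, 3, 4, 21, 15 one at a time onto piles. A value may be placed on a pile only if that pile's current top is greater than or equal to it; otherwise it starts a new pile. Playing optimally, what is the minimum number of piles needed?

5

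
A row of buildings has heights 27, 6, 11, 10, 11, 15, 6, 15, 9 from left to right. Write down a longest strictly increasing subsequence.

6, 10, 11, 15

Patience tails give the LIS length; then backtrack through the dp parents:
27 → extends → [27]
6 → replaces 27 → [6]
11 → extends → [6, 11]
10 → replaces 11 → [6, 10]
11 → extends → [6, 10, 11]
15 → extends → [6, 10, 11, 15]
6 → already a tail → [6, 10, 11, 15]
15 → already a tail → [6, 10, 11, 15]
9 → replaces 10 → [6, 9, 11, 15]
Length 4; one witness is 6, 10, 11, 15.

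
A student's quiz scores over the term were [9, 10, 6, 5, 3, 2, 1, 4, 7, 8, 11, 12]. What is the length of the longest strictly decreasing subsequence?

Negate each value so 'decreasing' becomes 'increasing', then run patience tails on the negated sequence:
-9 → extends → [-9]
-10 → replaces -9 → [-10]
-6 → extends → [-10, -6]
-5 → extends → [-10, -6, -5]
-3 → extends → [-10, -6, -5, -3]
-2 → extends → [-10, -6, -5, -3, -2]
-1 → extends → [-10, -6, -5, -3, -2, -1]
-4 → replaces -3 → [-10, -6, -5, -4, -2, -1]
-7 → replaces -6 → [-10, -7, -5, -4, -2, -1]
-8 → replaces -7 → [-10, -8, -5, -4, -2, -1]
-11 → replaces -10 → [-11, -8, -5, -4, -2, -1]
-12 → replaces -11 → [-12, -8, -5, -4, -2, -1]
Six tails, so the longest strictly decreasing subsequence of the original has length 6.

6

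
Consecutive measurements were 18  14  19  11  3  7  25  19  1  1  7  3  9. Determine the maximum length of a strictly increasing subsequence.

3

Let dp[i] be the length of the longest such subsequence ending at index i:
i:      1  2  3  4  5  6  7  8  9 10 11 12 13
a[i]:  18 14 19 11  3  7 25 19  1  1  7  3  9
dp:     1  1  2  1  1  2  3  3  1  1  2  2  3
Maximum dp value is 3.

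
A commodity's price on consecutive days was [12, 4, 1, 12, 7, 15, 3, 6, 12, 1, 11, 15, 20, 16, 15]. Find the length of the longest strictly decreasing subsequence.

Let dp[i] be the longest strictly decreasing subsequence ending at i:
i:      1  2  3  4  5  6  7  8  9 10 11 12 13 14 15
a[i]:  12  4  1 12  7 15  3  6 12  1 11 15 20 16 15
dp:     1  2  3  1  2  1  3  3  2  4  3  1  1  2  3
Maximum is 4.

4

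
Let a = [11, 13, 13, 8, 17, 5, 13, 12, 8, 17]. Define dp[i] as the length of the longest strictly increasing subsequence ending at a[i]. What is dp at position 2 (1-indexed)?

2

dp[i] = 1 + max{dp[j] : j<i, a[j]<a[i]} (or 1 if no such j):
i:      1  2  3  4  5  6  7  8  9 10
a[i]:  11 13 13  8 17  5 13 12  8 17
dp:     1  2  2  1  3  1  2  2  2  3
At index 2 the value is 2.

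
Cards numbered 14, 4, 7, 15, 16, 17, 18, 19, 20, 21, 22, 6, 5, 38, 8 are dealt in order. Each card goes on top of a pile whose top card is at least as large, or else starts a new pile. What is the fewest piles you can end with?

11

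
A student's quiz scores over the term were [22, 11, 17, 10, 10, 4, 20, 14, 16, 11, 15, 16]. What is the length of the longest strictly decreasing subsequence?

Let dp[i] be the longest strictly decreasing subsequence ending at i:
i:      1  2  3  4  5  6  7  8  9 10 11 12
a[i]:  22 11 17 10 10  4 20 14 16 11 15 16
dp:     1  2  2  3  3  4  2  3  3  4  4  3
Maximum is 4.

4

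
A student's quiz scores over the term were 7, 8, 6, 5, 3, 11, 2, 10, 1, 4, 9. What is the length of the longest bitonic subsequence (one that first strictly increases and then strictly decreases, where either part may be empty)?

inc[i] = longest strictly increasing subsequence ending at i; dec[i] = longest strictly decreasing subsequence starting at i:
i:      1  2  3  4  5  6  7  8  9 10 11
a[i]:   7  8  6  5  3 11  2 10  1  4  9
inc:    1  2  1  1  1  3  1  3  1  2  3
dec:    6  6  5  4  3  3  2  2  1  1  1
Best peak at i=2 (value 8): inc=2, dec=6, length 2+6−1 = 7.

7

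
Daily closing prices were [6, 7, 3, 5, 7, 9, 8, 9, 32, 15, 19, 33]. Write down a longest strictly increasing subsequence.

3, 5, 7, 8, 9, 15, 19, 33

Patience tails give the LIS length; then backtrack through the dp parents:
6 → extends → [6]
7 → extends → [6, 7]
3 → replaces 6 → [3, 7]
5 → replaces 7 → [3, 5]
7 → extends → [3, 5, 7]
9 → extends → [3, 5, 7, 9]
8 → replaces 9 → [3, 5, 7, 8]
9 → extends → [3, 5, 7, 8, 9]
32 → extends → [3, 5, 7, 8, 9, 32]
15 → replaces 32 → [3, 5, 7, 8, 9, 15]
19 → extends → [3, 5, 7, 8, 9, 15, 19]
33 → extends → [3, 5, 7, 8, 9, 15, 19, 33]
Length 8; one witness is 3, 5, 7, 8, 9, 15, 19, 33.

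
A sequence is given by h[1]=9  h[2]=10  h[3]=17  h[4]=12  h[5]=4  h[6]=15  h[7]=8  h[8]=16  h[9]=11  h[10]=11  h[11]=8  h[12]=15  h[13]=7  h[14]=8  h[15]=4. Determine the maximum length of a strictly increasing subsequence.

Let dp[i] be the length of the longest such subsequence ending at index i:
i:      1  2  3  4  5  6  7  8  9 10 11 12 13 14 15
h[i]:   9 10 17 12  4 15  8 16 11 11  8 15  7  8  4
dp:     1  2  3  3  1  4  2  5  3  3  2  4  2  3  1
Maximum dp value is 5.

5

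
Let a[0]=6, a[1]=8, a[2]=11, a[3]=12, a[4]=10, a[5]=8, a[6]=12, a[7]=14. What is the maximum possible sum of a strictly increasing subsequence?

Let S[i] be the best sum of a strictly increasing subsequence ending at i:
i:      0  1  2  3  4  5  6  7
a[i]:   6  8 11 12 10  8 12 14
S:      6 14 25 37 24 14 37 51
Maximum is 51 (e.g. 6 + 8 + 11 + 12 + 14).

51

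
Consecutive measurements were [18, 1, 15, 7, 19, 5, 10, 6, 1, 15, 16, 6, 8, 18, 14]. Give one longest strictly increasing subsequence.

1, 7, 10, 15, 16, 18

Patience tails give the LIS length; then backtrack through the dp parents:
18 → extends → [18]
1 → replaces 18 → [1]
15 → extends → [1, 15]
7 → replaces 15 → [1, 7]
19 → extends → [1, 7, 19]
5 → replaces 7 → [1, 5, 19]
10 → replaces 19 → [1, 5, 10]
6 → replaces 10 → [1, 5, 6]
1 → already a tail → [1, 5, 6]
15 → extends → [1, 5, 6, 15]
16 → extends → [1, 5, 6, 15, 16]
6 → already a tail → [1, 5, 6, 15, 16]
8 → replaces 15 → [1, 5, 6, 8, 16]
18 → extends → [1, 5, 6, 8, 16, 18]
14 → replaces 16 → [1, 5, 6, 8, 14, 18]
Length 6; one witness is 1, 7, 10, 15, 16, 18.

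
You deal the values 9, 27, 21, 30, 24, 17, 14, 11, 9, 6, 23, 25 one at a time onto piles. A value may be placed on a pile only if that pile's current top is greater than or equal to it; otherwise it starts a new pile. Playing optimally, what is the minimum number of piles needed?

4

The minimum number of non-increasing subsequences covering a sequence equals the length of its longest strictly increasing subsequence.
LIS length is 4 (e.g. 9, 21, 24, 25), so 4 piles are needed.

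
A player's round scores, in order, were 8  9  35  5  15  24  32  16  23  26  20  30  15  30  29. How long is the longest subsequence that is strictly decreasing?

Negate each value so 'decreasing' becomes 'increasing', then run patience tails on the negated sequence:
-8 → extends → [-8]
-9 → replaces -8 → [-9]
-35 → replaces -9 → [-35]
-5 → extends → [-35, -5]
-15 → replaces -5 → [-35, -15]
-24 → replaces -15 → [-35, -24]
-32 → replaces -24 → [-35, -32]
-16 → extends → [-35, -32, -16]
-23 → replaces -16 → [-35, -32, -23]
-26 → replaces -23 → [-35, -32, -26]
-20 → extends → [-35, -32, -26, -20]
-30 → replaces -26 → [-35, -32, -30, -20]
-15 → extends → [-35, -32, -30, -20, -15]
-30 → already a tail → [-35, -32, -30, -20, -15]
-29 → replaces -20 → [-35, -32, -30, -29, -15]
Five tails, so the longest strictly decreasing subsequence of the original has length 5.

5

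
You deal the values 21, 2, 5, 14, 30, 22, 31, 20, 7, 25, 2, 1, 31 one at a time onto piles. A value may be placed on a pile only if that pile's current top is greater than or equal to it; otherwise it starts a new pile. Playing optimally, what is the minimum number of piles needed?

Place each on the leftmost legal pile:
21 → new pile 1 (tops now [21])
2 → pile 1 (tops now [2])
5 → new pile 2 (tops now [2, 5])
14 → new pile 3 (tops now [2, 5, 14])
30 → new pile 4 (tops now [2, 5, 14, 30])
22 → pile 4 (tops now [2, 5, 14, 22])
31 → new pile 5 (tops now [2, 5, 14, 22, 31])
20 → pile 4 (tops now [2, 5, 14, 20, 31])
7 → pile 3 (tops now [2, 5, 7, 20, 31])
25 → pile 5 (tops now [2, 5, 7, 20, 25])
2 → pile 1 (tops now [2, 5, 7, 20, 25])
1 → pile 1 (tops now [1, 5, 7, 20, 25])
31 → new pile 6 (tops now [1, 5, 7, 20, 25, 31])
Six piles.

6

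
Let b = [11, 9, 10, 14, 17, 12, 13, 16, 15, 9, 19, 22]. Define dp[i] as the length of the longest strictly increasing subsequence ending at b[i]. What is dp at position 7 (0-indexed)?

5

dp[i] = 1 + max{dp[j] : j<i, b[j]<b[i]} (or 1 if no such j):
i:      0  1  2  3  4  5  6  7  8  9 10 11
b[i]:  11  9 10 14 17 12 13 16 15  9 19 22
dp:     1  1  2  3  4  3  4  5  5  1  6  7
At index 7 the value is 5.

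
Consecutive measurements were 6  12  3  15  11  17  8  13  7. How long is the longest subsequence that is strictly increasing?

4

Track the smallest tail for each achievable length (strict):
6 → extends → [6]
12 → extends → [6, 12]
3 → replaces 6 → [3, 12]
15 → extends → [3, 12, 15]
11 → replaces 12 → [3, 11, 15]
17 → extends → [3, 11, 15, 17]
8 → replaces 11 → [3, 8, 15, 17]
13 → replaces 15 → [3, 8, 13, 17]
7 → replaces 8 → [3, 7, 13, 17]
Four tails, so the longest strictly increasing subsequence has length 4 (e.g. 6, 12, 15, 17).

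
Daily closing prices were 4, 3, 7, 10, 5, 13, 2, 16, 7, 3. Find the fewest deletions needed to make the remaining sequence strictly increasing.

Fewest deletions = n − (longest strictly increasing subsequence).
Patience tails:
4 → extends → [4]
3 → replaces 4 → [3]
7 → extends → [3, 7]
10 → extends → [3, 7, 10]
5 → replaces 7 → [3, 5, 10]
13 → extends → [3, 5, 10, 13]
2 → replaces 3 → [2, 5, 10, 13]
16 → extends → [2, 5, 10, 13, 16]
7 → replaces 10 → [2, 5, 7, 13, 16]
3 → replaces 5 → [2, 3, 7, 13, 16]
Longest strictly increasing subsequence has length 5, so deletions = 10 − 5 = 5.

5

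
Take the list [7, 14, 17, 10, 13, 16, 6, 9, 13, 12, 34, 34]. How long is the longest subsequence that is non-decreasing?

Let dp[i] be the length of the longest such subsequence ending at index i:
i:      1  2  3  4  5  6  7  8  9 10 11 12
a[i]:   7 14 17 10 13 16  6  9 13 12 34 34
dp:     1  2  3  2  3  4  1  2  4  3  5  6
Maximum dp value is 6.

6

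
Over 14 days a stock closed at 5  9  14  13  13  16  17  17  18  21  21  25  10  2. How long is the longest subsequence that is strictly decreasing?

4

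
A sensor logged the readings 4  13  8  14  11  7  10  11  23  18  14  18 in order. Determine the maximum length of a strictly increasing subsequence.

6

Let dp[i] be the length of the longest such subsequence ending at index i:
i:      1  2  3  4  5  6  7  8  9 10 11 12
a[i]:   4 13  8 14 11  7 10 11 23 18 14 18
dp:     1  2  2  3  3  2  3  4  5  5  5  6
Maximum dp value is 6.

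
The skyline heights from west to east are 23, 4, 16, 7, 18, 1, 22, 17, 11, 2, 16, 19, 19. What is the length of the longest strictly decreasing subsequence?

5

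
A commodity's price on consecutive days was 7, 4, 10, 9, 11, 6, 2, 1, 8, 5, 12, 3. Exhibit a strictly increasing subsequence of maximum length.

7, 10, 11, 12

Patience tails give the LIS length; then backtrack through the dp parents:
7 → extends → [7]
4 → replaces 7 → [4]
10 → extends → [4, 10]
9 → replaces 10 → [4, 9]
11 → extends → [4, 9, 11]
6 → replaces 9 → [4, 6, 11]
2 → replaces 4 → [2, 6, 11]
1 → replaces 2 → [1, 6, 11]
8 → replaces 11 → [1, 6, 8]
5 → replaces 6 → [1, 5, 8]
12 → extends → [1, 5, 8, 12]
3 → replaces 5 → [1, 3, 8, 12]
Length 4; one witness is 7, 10, 11, 12.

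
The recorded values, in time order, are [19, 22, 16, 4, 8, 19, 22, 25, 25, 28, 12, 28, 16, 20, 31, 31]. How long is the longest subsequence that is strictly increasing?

Track the smallest tail for each achievable length (strict):
19 → extends → [19]
22 → extends → [19, 22]
16 → replaces 19 → [16, 22]
4 → replaces 16 → [4, 22]
8 → replaces 22 → [4, 8]
19 → extends → [4, 8, 19]
22 → extends → [4, 8, 19, 22]
25 → extends → [4, 8, 19, 22, 25]
25 → already a tail → [4, 8, 19, 22, 25]
28 → extends → [4, 8, 19, 22, 25, 28]
12 → replaces 19 → [4, 8, 12, 22, 25, 28]
28 → already a tail → [4, 8, 12, 22, 25, 28]
16 → replaces 22 → [4, 8, 12, 16, 25, 28]
20 → replaces 25 → [4, 8, 12, 16, 20, 28]
31 → extends → [4, 8, 12, 16, 20, 28, 31]
31 → already a tail → [4, 8, 12, 16, 20, 28, 31]
Seven tails, so the longest strictly increasing subsequence has length 7 (e.g. 4, 8, 19, 22, 25, 28, 31).

7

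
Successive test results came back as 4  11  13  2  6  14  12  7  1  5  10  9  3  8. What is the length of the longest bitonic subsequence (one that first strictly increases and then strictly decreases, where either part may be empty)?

8

inc[i] = longest strictly increasing subsequence ending at i; dec[i] = longest strictly decreasing subsequence starting at i:
i:      1  2  3  4  5  6  7  8  9 10 11 12 13 14
a[i]:   4 11 13  2  6 14 12  7  1  5 10  9  3  8
inc:    1  2  3  1  2  4  3  3  1  2  4  4  2  4
dec:    3  4  5  2  3  5  4  3  1  2  3  2  1  1
Best peak at i=6 (value 14): inc=4, dec=5, length 4+5−1 = 8.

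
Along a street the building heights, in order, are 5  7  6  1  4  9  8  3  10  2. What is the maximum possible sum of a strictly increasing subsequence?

Let S[i] be the best sum of a strictly increasing subsequence ending at i:
i:      1  2  3  4  5  6  7  8  9 10
a[i]:   5  7  6  1  4  9  8  3 10  2
S:      5 12 11  1  5 21 20  4 31  3
Maximum is 31 (e.g. 5 + 7 + 9 + 10).

31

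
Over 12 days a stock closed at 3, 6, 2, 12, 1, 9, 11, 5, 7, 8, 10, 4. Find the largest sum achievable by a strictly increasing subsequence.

34

Let S[i] be the best sum of a strictly increasing subsequence ending at i:
i:      1  2  3  4  5  6  7  8  9 10 11 12
a[i]:   3  6  2 12  1  9 11  5  7  8 10  4
S:      3  9  2 21  1 18 29  8 16 24 34  7
Maximum is 34 (e.g. 3 + 6 + 7 + 8 + 10).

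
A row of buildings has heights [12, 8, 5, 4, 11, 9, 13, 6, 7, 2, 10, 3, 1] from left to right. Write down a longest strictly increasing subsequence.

5, 6, 7, 10

Patience tails give the LIS length; then backtrack through the dp parents:
12 → extends → [12]
8 → replaces 12 → [8]
5 → replaces 8 → [5]
4 → replaces 5 → [4]
11 → extends → [4, 11]
9 → replaces 11 → [4, 9]
13 → extends → [4, 9, 13]
6 → replaces 9 → [4, 6, 13]
7 → replaces 13 → [4, 6, 7]
2 → replaces 4 → [2, 6, 7]
10 → extends → [2, 6, 7, 10]
3 → replaces 6 → [2, 3, 7, 10]
1 → replaces 2 → [1, 3, 7, 10]
Length 4; one witness is 5, 6, 7, 10.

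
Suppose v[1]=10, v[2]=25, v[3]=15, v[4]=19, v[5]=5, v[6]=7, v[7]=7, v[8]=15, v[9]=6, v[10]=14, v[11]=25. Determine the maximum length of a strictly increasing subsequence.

Let dp[i] be the length of the longest such subsequence ending at index i:
i:      1  2  3  4  5  6  7  8  9 10 11
v[i]:  10 25 15 19  5  7  7 15  6 14 25
dp:     1  2  2  3  1  2  2  3  2  3  4
Maximum dp value is 4.

4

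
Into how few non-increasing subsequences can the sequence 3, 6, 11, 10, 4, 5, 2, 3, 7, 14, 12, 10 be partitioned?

The minimum number of non-increasing subsequences covering a sequence equals the length of its longest strictly increasing subsequence.
LIS length is 5 (e.g. 3, 4, 5, 7, 14), so 5 piles are needed.

5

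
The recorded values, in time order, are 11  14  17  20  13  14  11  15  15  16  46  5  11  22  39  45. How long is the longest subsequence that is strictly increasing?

Track the smallest tail for each achievable length (strict):
11 → extends → [11]
14 → extends → [11, 14]
17 → extends → [11, 14, 17]
20 → extends → [11, 14, 17, 20]
13 → replaces 14 → [11, 13, 17, 20]
14 → replaces 17 → [11, 13, 14, 20]
11 → already a tail → [11, 13, 14, 20]
15 → replaces 20 → [11, 13, 14, 15]
15 → already a tail → [11, 13, 14, 15]
16 → extends → [11, 13, 14, 15, 16]
46 → extends → [11, 13, 14, 15, 16, 46]
5 → replaces 11 → [5, 13, 14, 15, 16, 46]
11 → replaces 13 → [5, 11, 14, 15, 16, 46]
22 → replaces 46 → [5, 11, 14, 15, 16, 22]
39 → extends → [5, 11, 14, 15, 16, 22, 39]
45 → extends → [5, 11, 14, 15, 16, 22, 39, 45]
Eight tails, so the longest strictly increasing subsequence has length 8 (e.g. 11, 13, 14, 15, 16, 22, 39, 45).

8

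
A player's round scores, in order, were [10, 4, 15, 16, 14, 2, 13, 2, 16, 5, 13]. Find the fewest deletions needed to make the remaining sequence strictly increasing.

Fewest deletions = n − (longest strictly increasing subsequence).
i:      1  2  3  4  5  6  7  8  9 10 11
a[i]:  10  4 15 16 14  2 13  2 16  5 13
dp:     1  1  2  3  2  1  2  1  3  2  3
max dp = 3, so deletions = 11 − 3 = 8.

8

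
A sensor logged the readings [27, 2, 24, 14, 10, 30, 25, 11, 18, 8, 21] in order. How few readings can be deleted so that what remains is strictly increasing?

6

Fewest deletions = n − (longest strictly increasing subsequence).
Patience tails:
27 → extends → [27]
2 → replaces 27 → [2]
24 → extends → [2, 24]
14 → replaces 24 → [2, 14]
10 → replaces 14 → [2, 10]
30 → extends → [2, 10, 30]
25 → replaces 30 → [2, 10, 25]
11 → replaces 25 → [2, 10, 11]
18 → extends → [2, 10, 11, 18]
8 → replaces 10 → [2, 8, 11, 18]
21 → extends → [2, 8, 11, 18, 21]
Longest strictly increasing subsequence has length 5, so deletions = 11 − 5 = 6.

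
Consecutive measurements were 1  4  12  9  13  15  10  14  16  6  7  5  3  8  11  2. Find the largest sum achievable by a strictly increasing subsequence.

61

Let S[i] be the best sum of a strictly increasing subsequence ending at i:
i:      1  2  3  4  5  6  7  8  9 10 11 12 13 14 15 16
a[i]:   1  4 12  9 13 15 10 14 16  6  7  5  3  8 11  2
S:      1  5 17 14 30 45 24 44 61 11 18 10  4 26 37  3
Maximum is 61 (e.g. 1 + 4 + 12 + 13 + 15 + 16).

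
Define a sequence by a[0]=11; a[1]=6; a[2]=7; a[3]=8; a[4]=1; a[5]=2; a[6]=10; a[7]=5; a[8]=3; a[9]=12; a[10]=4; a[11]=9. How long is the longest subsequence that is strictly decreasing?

4

Negate each value so 'decreasing' becomes 'increasing', then run patience tails on the negated sequence:
-11 → extends → [-11]
-6 → extends → [-11, -6]
-7 → replaces -6 → [-11, -7]
-8 → replaces -7 → [-11, -8]
-1 → extends → [-11, -8, -1]
-2 → replaces -1 → [-11, -8, -2]
-10 → replaces -8 → [-11, -10, -2]
-5 → replaces -2 → [-11, -10, -5]
-3 → extends → [-11, -10, -5, -3]
-12 → replaces -11 → [-12, -10, -5, -3]
-4 → replaces -3 → [-12, -10, -5, -4]
-9 → replaces -5 → [-12, -10, -9, -4]
Four tails, so the longest strictly decreasing subsequence of the original has length 4.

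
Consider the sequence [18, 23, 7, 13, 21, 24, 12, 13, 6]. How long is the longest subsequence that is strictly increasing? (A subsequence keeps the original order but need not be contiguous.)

Track the smallest tail for each achievable length (strict):
18 → extends → [18]
23 → extends → [18, 23]
7 → replaces 18 → [7, 23]
13 → replaces 23 → [7, 13]
21 → extends → [7, 13, 21]
24 → extends → [7, 13, 21, 24]
12 → replaces 13 → [7, 12, 21, 24]
13 → replaces 21 → [7, 12, 13, 24]
6 → replaces 7 → [6, 12, 13, 24]
Four tails, so the longest strictly increasing subsequence has length 4 (e.g. 7, 13, 21, 24).

4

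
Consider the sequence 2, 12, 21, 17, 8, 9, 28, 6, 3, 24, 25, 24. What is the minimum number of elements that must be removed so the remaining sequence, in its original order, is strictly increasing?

Fewest deletions = n − (longest strictly increasing subsequence).
Patience tails:
2 → extends → [2]
12 → extends → [2, 12]
21 → extends → [2, 12, 21]
17 → replaces 21 → [2, 12, 17]
8 → replaces 12 → [2, 8, 17]
9 → replaces 17 → [2, 8, 9]
28 → extends → [2, 8, 9, 28]
6 → replaces 8 → [2, 6, 9, 28]
3 → replaces 6 → [2, 3, 9, 28]
24 → replaces 28 → [2, 3, 9, 24]
25 → extends → [2, 3, 9, 24, 25]
24 → already a tail → [2, 3, 9, 24, 25]
Longest strictly increasing subsequence has length 5, so deletions = 12 − 5 = 7.

7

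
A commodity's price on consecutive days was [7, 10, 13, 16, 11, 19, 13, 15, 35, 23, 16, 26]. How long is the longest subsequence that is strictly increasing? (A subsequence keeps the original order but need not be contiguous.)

7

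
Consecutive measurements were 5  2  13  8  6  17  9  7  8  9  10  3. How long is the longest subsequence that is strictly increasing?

6

Let dp[i] be the length of the longest such subsequence ending at index i:
i:      1  2  3  4  5  6  7  8  9 10 11 12
a[i]:   5  2 13  8  6 17  9  7  8  9 10  3
dp:     1  1  2  2  2  3  3  3  4  5  6  2
Maximum dp value is 6.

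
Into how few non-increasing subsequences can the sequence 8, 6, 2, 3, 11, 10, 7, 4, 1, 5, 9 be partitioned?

5

Place each on the leftmost legal pile:
8 → new pile 1 (tops now [8])
6 → pile 1 (tops now [6])
2 → pile 1 (tops now [2])
3 → new pile 2 (tops now [2, 3])
11 → new pile 3 (tops now [2, 3, 11])
10 → pile 3 (tops now [2, 3, 10])
7 → pile 3 (tops now [2, 3, 7])
4 → pile 3 (tops now [2, 3, 4])
1 → pile 1 (tops now [1, 3, 4])
5 → new pile 4 (tops now [1, 3, 4, 5])
9 → new pile 5 (tops now [1, 3, 4, 5, 9])
Five piles.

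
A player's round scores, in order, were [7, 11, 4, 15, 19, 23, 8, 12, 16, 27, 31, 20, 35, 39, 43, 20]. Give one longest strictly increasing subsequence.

Patience tails give the LIS length; then backtrack through the dp parents:
7 → extends → [7]
11 → extends → [7, 11]
4 → replaces 7 → [4, 11]
15 → extends → [4, 11, 15]
19 → extends → [4, 11, 15, 19]
23 → extends → [4, 11, 15, 19, 23]
8 → replaces 11 → [4, 8, 15, 19, 23]
12 → replaces 15 → [4, 8, 12, 19, 23]
16 → replaces 19 → [4, 8, 12, 16, 23]
27 → extends → [4, 8, 12, 16, 23, 27]
31 → extends → [4, 8, 12, 16, 23, 27, 31]
20 → replaces 23 → [4, 8, 12, 16, 20, 27, 31]
35 → extends → [4, 8, 12, 16, 20, 27, 31, 35]
39 → extends → [4, 8, 12, 16, 20, 27, 31, 35, 39]
43 → extends → [4, 8, 12, 16, 20, 27, 31, 35, 39, 43]
20 → already a tail → [4, 8, 12, 16, 20, 27, 31, 35, 39, 43]
Length 10; one witness is 7, 11, 15, 19, 23, 27, 31, 35, 39, 43.

7, 11, 15, 19, 23, 27, 31, 35, 39, 43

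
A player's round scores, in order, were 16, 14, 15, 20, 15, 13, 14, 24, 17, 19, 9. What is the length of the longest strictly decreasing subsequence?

4

Let dp[i] be the longest strictly decreasing subsequence ending at i:
i:      1  2  3  4  5  6  7  8  9 10 11
a[i]:  16 14 15 20 15 13 14 24 17 19  9
dp:     1  2  2  1  2  3  3  1  2  2  4
Maximum is 4.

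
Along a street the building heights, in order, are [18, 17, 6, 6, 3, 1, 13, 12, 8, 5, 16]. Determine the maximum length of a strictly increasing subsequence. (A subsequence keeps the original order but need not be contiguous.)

Let dp[i] be the length of the longest such subsequence ending at index i:
i:      1  2  3  4  5  6  7  8  9 10 11
a[i]:  18 17  6  6  3  1 13 12  8  5 16
dp:     1  1  1  1  1  1  2  2  2  2  3
Maximum dp value is 3.

3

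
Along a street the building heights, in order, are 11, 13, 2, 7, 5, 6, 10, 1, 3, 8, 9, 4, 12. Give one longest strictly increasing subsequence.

Patience tails give the LIS length; then backtrack through the dp parents:
11 → extends → [11]
13 → extends → [11, 13]
2 → replaces 11 → [2, 13]
7 → replaces 13 → [2, 7]
5 → replaces 7 → [2, 5]
6 → extends → [2, 5, 6]
10 → extends → [2, 5, 6, 10]
1 → replaces 2 → [1, 5, 6, 10]
3 → replaces 5 → [1, 3, 6, 10]
8 → replaces 10 → [1, 3, 6, 8]
9 → extends → [1, 3, 6, 8, 9]
4 → replaces 6 → [1, 3, 4, 8, 9]
12 → extends → [1, 3, 4, 8, 9, 12]
Length 6; one witness is 2, 5, 6, 8, 9, 12.

2, 5, 6, 8, 9, 12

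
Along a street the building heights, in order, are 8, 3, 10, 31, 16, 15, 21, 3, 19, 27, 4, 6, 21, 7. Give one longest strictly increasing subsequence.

8, 10, 16, 21, 27

Patience tails give the LIS length; then backtrack through the dp parents:
8 → extends → [8]
3 → replaces 8 → [3]
10 → extends → [3, 10]
31 → extends → [3, 10, 31]
16 → replaces 31 → [3, 10, 16]
15 → replaces 16 → [3, 10, 15]
21 → extends → [3, 10, 15, 21]
3 → already a tail → [3, 10, 15, 21]
19 → replaces 21 → [3, 10, 15, 19]
27 → extends → [3, 10, 15, 19, 27]
4 → replaces 10 → [3, 4, 15, 19, 27]
6 → replaces 15 → [3, 4, 6, 19, 27]
21 → replaces 27 → [3, 4, 6, 19, 21]
7 → replaces 19 → [3, 4, 6, 7, 21]
Length 5; one witness is 8, 10, 16, 21, 27.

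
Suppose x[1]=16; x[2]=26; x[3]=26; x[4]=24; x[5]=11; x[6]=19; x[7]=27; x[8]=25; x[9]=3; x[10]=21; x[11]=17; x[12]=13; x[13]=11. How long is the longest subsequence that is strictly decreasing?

Negate each value so 'decreasing' becomes 'increasing', then run patience tails on the negated sequence:
-16 → extends → [-16]
-26 → replaces -16 → [-26]
-26 → already a tail → [-26]
-24 → extends → [-26, -24]
-11 → extends → [-26, -24, -11]
-19 → replaces -11 → [-26, -24, -19]
-27 → replaces -26 → [-27, -24, -19]
-25 → replaces -24 → [-27, -25, -19]
-3 → extends → [-27, -25, -19, -3]
-21 → replaces -19 → [-27, -25, -21, -3]
-17 → replaces -3 → [-27, -25, -21, -17]
-13 → extends → [-27, -25, -21, -17, -13]
-11 → extends → [-27, -25, -21, -17, -13, -11]
Six tails, so the longest strictly decreasing subsequence of the original has length 6.

6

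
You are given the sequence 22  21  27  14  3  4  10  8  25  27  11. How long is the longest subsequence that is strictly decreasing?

Negate each value so 'decreasing' becomes 'increasing', then run patience tails on the negated sequence:
-22 → extends → [-22]
-21 → extends → [-22, -21]
-27 → replaces -22 → [-27, -21]
-14 → extends → [-27, -21, -14]
-3 → extends → [-27, -21, -14, -3]
-4 → replaces -3 → [-27, -21, -14, -4]
-10 → replaces -4 → [-27, -21, -14, -10]
-8 → extends → [-27, -21, -14, -10, -8]
-25 → replaces -21 → [-27, -25, -14, -10, -8]
-27 → already a tail → [-27, -25, -14, -10, -8]
-11 → replaces -10 → [-27, -25, -14, -11, -8]
Five tails, so the longest strictly decreasing subsequence of the original has length 5.

5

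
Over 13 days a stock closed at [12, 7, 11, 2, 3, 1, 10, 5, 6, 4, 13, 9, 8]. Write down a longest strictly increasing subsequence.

Patience tails give the LIS length; then backtrack through the dp parents:
12 → extends → [12]
7 → replaces 12 → [7]
11 → extends → [7, 11]
2 → replaces 7 → [2, 11]
3 → replaces 11 → [2, 3]
1 → replaces 2 → [1, 3]
10 → extends → [1, 3, 10]
5 → replaces 10 → [1, 3, 5]
6 → extends → [1, 3, 5, 6]
4 → replaces 5 → [1, 3, 4, 6]
13 → extends → [1, 3, 4, 6, 13]
9 → replaces 13 → [1, 3, 4, 6, 9]
8 → replaces 9 → [1, 3, 4, 6, 8]
Length 5; one witness is 2, 3, 5, 6, 13.

2, 3, 5, 6, 13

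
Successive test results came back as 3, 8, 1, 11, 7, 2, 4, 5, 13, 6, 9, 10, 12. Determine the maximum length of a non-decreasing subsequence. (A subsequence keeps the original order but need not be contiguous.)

8

Let dp[i] be the length of the longest such subsequence ending at index i:
i:      1  2  3  4  5  6  7  8  9 10 11 12 13
a[i]:   3  8  1 11  7  2  4  5 13  6  9 10 12
dp:     1  2  1  3  2  2  3  4  5  5  6  7  8
Maximum dp value is 8.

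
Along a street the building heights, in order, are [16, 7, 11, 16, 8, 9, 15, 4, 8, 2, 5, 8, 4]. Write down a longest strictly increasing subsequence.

7, 8, 9, 15

Patience tails give the LIS length; then backtrack through the dp parents:
16 → extends → [16]
7 → replaces 16 → [7]
11 → extends → [7, 11]
16 → extends → [7, 11, 16]
8 → replaces 11 → [7, 8, 16]
9 → replaces 16 → [7, 8, 9]
15 → extends → [7, 8, 9, 15]
4 → replaces 7 → [4, 8, 9, 15]
8 → already a tail → [4, 8, 9, 15]
2 → replaces 4 → [2, 8, 9, 15]
5 → replaces 8 → [2, 5, 9, 15]
8 → replaces 9 → [2, 5, 8, 15]
4 → replaces 5 → [2, 4, 8, 15]
Length 4; one witness is 7, 8, 9, 15.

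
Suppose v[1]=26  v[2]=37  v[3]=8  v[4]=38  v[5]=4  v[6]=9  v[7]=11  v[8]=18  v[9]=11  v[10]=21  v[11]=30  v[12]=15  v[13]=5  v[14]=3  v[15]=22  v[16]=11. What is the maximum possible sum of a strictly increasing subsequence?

101

Let S[i] be the best sum of a strictly increasing subsequence ending at i:
i:       1   2   3   4   5   6   7   8   9  10  11  12  13  14  15  16
v[i]:   26  37   8  38   4   9  11  18  11  21  30  15   5   3  22  11
S:      26  63   8 101   4  17  28  46  28  67  97  43   9   3  89  28
Maximum is 101 (e.g. 26 + 37 + 38).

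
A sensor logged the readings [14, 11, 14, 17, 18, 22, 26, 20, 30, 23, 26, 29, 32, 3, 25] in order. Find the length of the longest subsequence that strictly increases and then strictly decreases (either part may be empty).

10

inc[i] = longest strictly increasing subsequence ending at i; dec[i] = longest strictly decreasing subsequence starting at i:
i:      1  2  3  4  5  6  7  8  9 10 11 12 13 14 15
a[i]:  14 11 14 17 18 22 26 20 30 23 26 29 32  3 25
inc:    1  1  2  3  4  5  6  5  7  6  7  8  9  1  7
dec:    3  2  2  2  2  3  3  2  3  2  2  2  2  1  1
Best peak at i=13 (value 32): inc=9, dec=2, length 9+2−1 = 10.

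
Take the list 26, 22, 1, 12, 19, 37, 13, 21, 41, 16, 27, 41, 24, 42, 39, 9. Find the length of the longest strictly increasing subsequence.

Track the smallest tail for each achievable length (strict):
26 → extends → [26]
22 → replaces 26 → [22]
1 → replaces 22 → [1]
12 → extends → [1, 12]
19 → extends → [1, 12, 19]
37 → extends → [1, 12, 19, 37]
13 → replaces 19 → [1, 12, 13, 37]
21 → replaces 37 → [1, 12, 13, 21]
41 → extends → [1, 12, 13, 21, 41]
16 → replaces 21 → [1, 12, 13, 16, 41]
27 → replaces 41 → [1, 12, 13, 16, 27]
41 → extends → [1, 12, 13, 16, 27, 41]
24 → replaces 27 → [1, 12, 13, 16, 24, 41]
42 → extends → [1, 12, 13, 16, 24, 41, 42]
39 → replaces 41 → [1, 12, 13, 16, 24, 39, 42]
9 → replaces 12 → [1, 9, 13, 16, 24, 39, 42]
Seven tails, so the longest strictly increasing subsequence has length 7 (e.g. 1, 12, 19, 21, 27, 41, 42).

7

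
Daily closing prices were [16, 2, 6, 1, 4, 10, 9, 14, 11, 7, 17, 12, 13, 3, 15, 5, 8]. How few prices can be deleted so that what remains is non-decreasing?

Fewest deletions = n − (longest non-decreasing subsequence).
Patience tails:
16 → extends → [16]
2 → replaces 16 → [2]
6 → extends → [2, 6]
1 → replaces 2 → [1, 6]
4 → replaces 6 → [1, 4]
10 → extends → [1, 4, 10]
9 → replaces 10 → [1, 4, 9]
14 → extends → [1, 4, 9, 14]
11 → replaces 14 → [1, 4, 9, 11]
7 → replaces 9 → [1, 4, 7, 11]
17 → extends → [1, 4, 7, 11, 17]
12 → replaces 17 → [1, 4, 7, 11, 12]
13 → extends → [1, 4, 7, 11, 12, 13]
3 → replaces 4 → [1, 3, 7, 11, 12, 13]
15 → extends → [1, 3, 7, 11, 12, 13, 15]
5 → replaces 7 → [1, 3, 5, 11, 12, 13, 15]
8 → replaces 11 → [1, 3, 5, 8, 12, 13, 15]
Longest non-decreasing subsequence has length 7, so deletions = 17 − 7 = 10.

10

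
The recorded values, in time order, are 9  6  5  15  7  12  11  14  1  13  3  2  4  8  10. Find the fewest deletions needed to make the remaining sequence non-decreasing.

10

Fewest deletions = n − (longest non-decreasing subsequence).
i:      1  2  3  4  5  6  7  8  9 10 11 12 13 14 15
a[i]:   9  6  5 15  7 12 11 14  1 13  3  2  4  8 10
dp:     1  1  1  2  2  3  3  4  1  4  2  2  3  4  5
max dp = 5, so deletions = 15 − 5 = 10.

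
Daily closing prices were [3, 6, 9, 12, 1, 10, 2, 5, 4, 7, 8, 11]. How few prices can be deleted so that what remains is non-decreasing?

6

Fewest deletions = n − (longest non-decreasing subsequence).
i:      1  2  3  4  5  6  7  8  9 10 11 12
a[i]:   3  6  9 12  1 10  2  5  4  7  8 11
dp:     1  2  3  4  1  4  2  3  3  4  5  6
max dp = 6, so deletions = 12 − 6 = 6.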